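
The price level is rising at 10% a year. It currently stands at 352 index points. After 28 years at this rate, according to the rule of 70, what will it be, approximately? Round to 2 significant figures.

It doubles every 70/10 ≈ 7.00 years, so 28 years is 4.00 doublings.
2^4.00 ≈ 16.00; 352 × 16.00 ≈ 5600 index points.

5600 index points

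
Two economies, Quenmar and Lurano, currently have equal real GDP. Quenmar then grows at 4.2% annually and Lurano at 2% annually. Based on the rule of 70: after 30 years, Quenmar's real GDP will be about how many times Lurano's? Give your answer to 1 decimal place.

≈ 1.9 times

Rate gap = 4.2% − 2% = 2.2 points.
The ratio doubles every 70/2.2 ≈ 31.82 years.
30/31.82 ≈ 0.94 doublings → ratio ≈ 2^0.94 ≈ 1.9.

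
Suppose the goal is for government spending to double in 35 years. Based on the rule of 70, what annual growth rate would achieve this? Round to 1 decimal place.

70 / 35 ≈ 2.00, so about 2.0% a year.

around 2.0%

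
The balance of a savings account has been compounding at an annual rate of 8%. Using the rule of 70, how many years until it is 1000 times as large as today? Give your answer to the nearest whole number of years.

87 years

At 8% it doubles every 70/8 ≈ 8.75 years.
Reaching 1000× takes log₂(1000) ≈ 9.97 doublings.
9.97 × 8.75 ≈ 87 years.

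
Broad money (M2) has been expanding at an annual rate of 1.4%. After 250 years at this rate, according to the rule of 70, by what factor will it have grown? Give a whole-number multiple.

70/1.4 ≈ 50.00 years per doubling.
250 years fits 5 doublings: 2^5 = 32.

about 32 times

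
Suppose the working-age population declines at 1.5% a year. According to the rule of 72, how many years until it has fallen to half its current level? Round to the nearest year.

The rule works in reverse for decay: 72/1.5 ≈ 48.00 years to halve.

roughly 48 years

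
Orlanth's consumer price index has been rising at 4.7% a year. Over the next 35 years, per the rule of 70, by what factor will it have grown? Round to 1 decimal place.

Doubling time ≈ 70/4.7 = 14.89 years.
35 years / 14.89 ≈ 2.35 doublings → factor 2^2.35 ≈ 5.1.

about 5.1 times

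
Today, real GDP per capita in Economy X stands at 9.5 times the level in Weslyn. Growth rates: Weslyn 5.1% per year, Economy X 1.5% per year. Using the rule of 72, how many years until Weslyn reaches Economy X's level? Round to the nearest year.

approximately 65 years

What matters is the difference: 3.6 pp.
Rule of 72 on the gap: the ratio halves every 72/3.6 ≈ 20.00 years.
A 9.5 times gap takes log₂(9.5) ≈ 3.25 halvings to close: 3.25 × 20.00 ≈ 65 years.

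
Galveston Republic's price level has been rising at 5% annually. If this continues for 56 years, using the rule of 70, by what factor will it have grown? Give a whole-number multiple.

At 5% one doubling takes ≈ 14.00 years; 56 years is 4 of them, so ×16.

16 times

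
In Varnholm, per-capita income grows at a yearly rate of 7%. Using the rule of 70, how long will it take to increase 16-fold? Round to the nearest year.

At 7% it doubles every 70/7 ≈ 10.00 years.
16 = 2^4, so 4 doublings → 40 years.

about 40 years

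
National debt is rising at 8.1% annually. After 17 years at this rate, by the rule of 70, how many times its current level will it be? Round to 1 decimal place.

≈ 3.9 times

Doubles every ≈ 8.64 years (70/8.1).
17 years is 1.97 doublings; 2^1.97 ≈ 3.9×.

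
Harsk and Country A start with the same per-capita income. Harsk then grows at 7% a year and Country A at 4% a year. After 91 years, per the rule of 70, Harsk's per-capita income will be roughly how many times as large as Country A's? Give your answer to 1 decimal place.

approximately 14.9 times

Rate gap = 7% − 4% = 3 points.
The ratio doubles every 70/3 ≈ 23.33 years.
91/23.33 ≈ 3.90 doublings → ratio ≈ 2^3.90 ≈ 14.9.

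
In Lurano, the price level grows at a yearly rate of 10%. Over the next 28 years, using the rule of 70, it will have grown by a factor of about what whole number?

around 16 times

70/10 ≈ 7.00 years per doubling.
28 years fits 4 doublings: 2^4 = 16.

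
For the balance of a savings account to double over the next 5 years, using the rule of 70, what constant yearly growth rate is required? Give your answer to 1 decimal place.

70 / 5 ≈ 14.00, so about 14.0% per year.

≈ 14.0% per year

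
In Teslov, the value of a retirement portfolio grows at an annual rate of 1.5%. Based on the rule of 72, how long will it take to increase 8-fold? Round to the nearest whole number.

144 years

At 1.5% it doubles every 72/1.5 ≈ 48.00 years.
8× is 3 doublings, so 3 × 48.00 ≈ 144 years.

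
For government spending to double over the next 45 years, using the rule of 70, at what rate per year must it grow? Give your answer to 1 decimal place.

70 / 45 ≈ 1.56, so about 1.6% per year.

around 1.6%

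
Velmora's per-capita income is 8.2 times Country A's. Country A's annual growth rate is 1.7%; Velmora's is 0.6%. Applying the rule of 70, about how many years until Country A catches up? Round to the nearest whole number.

193 years

Country A gains on Velmora at 1.7% − 0.6% = 1.1 points a year.
At that relative rate the gap halves every 70/1.1 ≈ 63.64 years.
An 8.2 times gap takes log₂(8.2) ≈ 3.04 halvings to close: 3.04 × 63.64 ≈ 193 years.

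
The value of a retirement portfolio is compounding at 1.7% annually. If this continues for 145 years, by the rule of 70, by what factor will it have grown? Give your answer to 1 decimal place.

Doubles every ≈ 41.18 years (70/1.7).
145 years is 3.52 doublings; 2^3.52 ≈ 11.5×.

roughly 11.5 times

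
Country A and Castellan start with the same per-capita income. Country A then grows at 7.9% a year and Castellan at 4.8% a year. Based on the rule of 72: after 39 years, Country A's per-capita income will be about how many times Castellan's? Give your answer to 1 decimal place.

≈ 3.2 times

Rate gap = 7.9% − 4.8% = 3.1 points.
The ratio doubles every 72/3.1 ≈ 23.23 years.
39/23.23 ≈ 1.68 doublings → ratio ≈ 2^1.68 ≈ 3.2.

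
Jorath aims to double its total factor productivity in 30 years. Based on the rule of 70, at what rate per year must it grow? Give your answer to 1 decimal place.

around 2.3%

70 / 30 ≈ 2.33, so about 2.3% per year.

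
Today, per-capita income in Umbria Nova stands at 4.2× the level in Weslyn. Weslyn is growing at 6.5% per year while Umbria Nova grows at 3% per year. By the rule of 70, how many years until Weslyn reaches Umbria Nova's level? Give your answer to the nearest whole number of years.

Weslyn gains on Umbria Nova at 6.5% − 3% = 3.5 points a year.
At that relative rate the gap halves every 70/3.5 ≈ 20.00 years.
A 4.2× gap takes log₂(4.2) ≈ 2.07 halvings to close: 2.07 × 20.00 ≈ 41 years.

41 years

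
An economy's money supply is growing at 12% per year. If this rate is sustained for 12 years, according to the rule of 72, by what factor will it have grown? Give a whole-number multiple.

≈ 4 times

72/12 ≈ 6.00 years per doubling.
12 years fits 2 doublings: 2^2 = 4.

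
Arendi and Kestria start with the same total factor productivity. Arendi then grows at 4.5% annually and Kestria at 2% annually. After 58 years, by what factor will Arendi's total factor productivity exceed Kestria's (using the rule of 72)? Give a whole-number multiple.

around 4 times

Arendi pulls ahead at 2.5 pp per year, so the ratio doubles every 72/2.5 ≈ 28.80 years.
In 58 years that's 2.01 doublings: 2^2.01 ≈ 4.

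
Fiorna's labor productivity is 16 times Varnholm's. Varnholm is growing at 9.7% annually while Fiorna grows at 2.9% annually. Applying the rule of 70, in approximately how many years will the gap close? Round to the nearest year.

approximately 41 years

Varnholm gains on Fiorna at 9.7% − 2.9% = 6.8 points a year.
At that relative rate the gap halves every 70/6.8 ≈ 10.29 years.
A 16 times gap closes after 4 halvings: 4 × 10.29 ≈ 41 years.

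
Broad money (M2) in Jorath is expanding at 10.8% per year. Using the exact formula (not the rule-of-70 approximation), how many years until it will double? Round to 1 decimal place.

t = ln(2) / ln(1 + 0.108) = 0.6931 / 0.102557 ≈ 6.76.

6.8 years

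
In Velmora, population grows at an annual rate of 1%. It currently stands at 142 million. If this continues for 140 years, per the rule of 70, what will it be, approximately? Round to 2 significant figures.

It doubles every 70/1 ≈ 70.00 years, so 140 years is 2.00 doublings.
2^2.00 ≈ 4.00; 142 × 4.00 ≈ 570 million.

approximately 570 million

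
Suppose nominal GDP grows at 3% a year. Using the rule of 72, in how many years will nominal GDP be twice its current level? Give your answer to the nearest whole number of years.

approximately 24 years

Doubling time ≈ 72 / 3 = 24.00 years.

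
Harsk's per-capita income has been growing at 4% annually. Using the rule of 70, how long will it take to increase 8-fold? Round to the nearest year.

around 53 years

At 4% it doubles every 70/4 ≈ 17.50 years.
8 = 2^3, so 3 doublings → 53 years.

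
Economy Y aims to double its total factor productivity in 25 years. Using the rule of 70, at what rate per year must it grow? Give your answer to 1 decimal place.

2.8% per year

70 / 25 ≈ 2.80, so about 2.8% per year.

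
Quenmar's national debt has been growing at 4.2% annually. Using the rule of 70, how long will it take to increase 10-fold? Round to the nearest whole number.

At 4.2% it doubles every 70/4.2 ≈ 16.67 years.
Reaching 10× takes log₂(10) ≈ 3.32 doublings.
3.32 × 16.67 ≈ 55 years.

around 55 years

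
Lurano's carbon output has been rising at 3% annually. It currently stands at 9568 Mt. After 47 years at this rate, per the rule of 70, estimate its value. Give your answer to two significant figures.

It doubles every 70/3 ≈ 23.33 years, so 47 years is 2.01 doublings.
2^2.01 ≈ 4.03; 9568 × 4.03 ≈ 39000 Mt.

about 39000 Mt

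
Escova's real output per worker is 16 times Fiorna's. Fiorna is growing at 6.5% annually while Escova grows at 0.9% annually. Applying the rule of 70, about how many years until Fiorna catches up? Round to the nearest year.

50 years

What matters is the difference: 5.6 pp.
Rule of 70 on the gap: the ratio halves every 70/5.6 ≈ 12.50 years.
A 16 times gap closes after 4 halvings: 4 × 12.50 ≈ 50 years.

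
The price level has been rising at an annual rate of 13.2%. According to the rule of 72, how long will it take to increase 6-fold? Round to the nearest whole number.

One doubling takes 72/13.2 = 5.45 years.
Reaching 6× takes log₂(6) ≈ 2.58 doublings.
2.58 × 5.45 ≈ 14 years.

approximately 14 years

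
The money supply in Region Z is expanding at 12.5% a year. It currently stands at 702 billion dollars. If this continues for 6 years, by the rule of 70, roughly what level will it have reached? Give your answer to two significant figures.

roughly 1500 billion dollars

It doubles every 70/12.5 ≈ 5.60 years, so 6 years is 1.07 doublings.
2^1.07 ≈ 2.10; 702 × 2.10 ≈ 1500 billion dollars.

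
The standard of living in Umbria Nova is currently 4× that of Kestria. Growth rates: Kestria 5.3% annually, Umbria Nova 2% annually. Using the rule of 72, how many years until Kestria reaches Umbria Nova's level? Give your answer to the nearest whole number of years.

The growth-rate gap is 5.3% − 2% = 3.3 percentage points.
So the ratio between them halves every 72/3.3 ≈ 21.82 years.
A 4× gap closes after 2 halvings: 2 × 21.82 ≈ 44 years.

about 44 years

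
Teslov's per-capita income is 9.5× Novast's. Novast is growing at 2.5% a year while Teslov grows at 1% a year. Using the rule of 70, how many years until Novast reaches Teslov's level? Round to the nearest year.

What matters is the difference: 1.5 pp.
Rule of 70 on the gap: the ratio halves every 70/1.5 ≈ 46.67 years.
A 9.5× gap takes log₂(9.5) ≈ 3.25 halvings to close: 3.25 × 46.67 ≈ 152 years.

roughly 152 years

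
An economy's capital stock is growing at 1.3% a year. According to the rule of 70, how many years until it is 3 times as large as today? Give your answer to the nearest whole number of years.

85 years

Doubling time ≈ 70/1.3 = 53.85 years.
Reaching 3× takes log₂(3) ≈ 1.58 doublings.
1.58 × 53.85 ≈ 85 years.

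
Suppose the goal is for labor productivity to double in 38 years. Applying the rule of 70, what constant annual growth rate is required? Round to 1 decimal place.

70 / 38 ≈ 1.84, so about 1.8% annually.

approximately 1.8%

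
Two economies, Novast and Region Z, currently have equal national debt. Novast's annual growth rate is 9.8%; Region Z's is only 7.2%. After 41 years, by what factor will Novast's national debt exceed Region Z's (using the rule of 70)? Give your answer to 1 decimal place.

Novast pulls ahead at 2.6 pp per year, so the ratio doubles every 70/2.6 ≈ 26.92 years.
In 41 years that's 1.52 doublings: 2^1.52 ≈ 2.9.

around 2.9 times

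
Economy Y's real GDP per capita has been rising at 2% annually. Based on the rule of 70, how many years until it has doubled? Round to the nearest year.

70/2 ≈ 35.00, so it doubles roughly every 35 years.

roughly 35 years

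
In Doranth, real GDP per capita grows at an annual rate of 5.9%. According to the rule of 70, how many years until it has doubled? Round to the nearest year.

about 12 years

70/5.9 ≈ 11.86, so it doubles roughly every 12 years.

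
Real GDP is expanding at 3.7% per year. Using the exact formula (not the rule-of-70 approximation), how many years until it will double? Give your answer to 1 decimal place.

19.1 years

t = ln(2) / ln(1 + 0.037) = 0.6931 / 0.036332 ≈ 19.08.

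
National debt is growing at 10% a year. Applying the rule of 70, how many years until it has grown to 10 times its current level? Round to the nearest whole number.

Doubling time ≈ 70/10 = 7.00 years.
10× is log₂ 10 ≈ 3.32 doublings, so ≈ 3.32 × 7.00 = 23 years.

approximately 23 years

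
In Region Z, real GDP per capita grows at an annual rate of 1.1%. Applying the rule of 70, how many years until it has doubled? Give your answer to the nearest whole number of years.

70/1.1 ≈ 63.64, so it doubles roughly every 64 years.

around 64 years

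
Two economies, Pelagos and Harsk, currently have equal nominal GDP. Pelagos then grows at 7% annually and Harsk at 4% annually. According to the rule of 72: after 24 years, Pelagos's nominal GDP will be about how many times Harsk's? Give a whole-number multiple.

Rate gap = 7% − 4% = 3 points.
The ratio doubles every 72/3 ≈ 24.00 years.
24/24.00 ≈ 1.00 doublings → ratio ≈ 2^1.00 ≈ 2.

approximately 2 times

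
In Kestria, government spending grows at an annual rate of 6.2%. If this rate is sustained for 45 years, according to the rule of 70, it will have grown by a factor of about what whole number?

At 6.2% one doubling takes ≈ 11.29 years; 45 years is 4 of them, so ×16.

roughly 16 times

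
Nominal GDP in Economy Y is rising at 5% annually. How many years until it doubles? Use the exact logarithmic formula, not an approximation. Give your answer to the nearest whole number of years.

t = ln(2) / ln(1 + 0.05) = 0.6931 / 0.048790 ≈ 14.21.
≈ 14 years.

14 years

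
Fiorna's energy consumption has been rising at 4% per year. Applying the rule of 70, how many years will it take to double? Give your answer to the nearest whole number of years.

about 18 years

Doubling time ≈ 70 / 4 = 17.50 years.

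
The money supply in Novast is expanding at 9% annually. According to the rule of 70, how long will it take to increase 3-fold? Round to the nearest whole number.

approximately 12 years

Doubling time ≈ 70/9 = 7.78 years.
3× is log₂ 3 ≈ 1.58 doublings, so ≈ 1.58 × 7.78 = 12 years.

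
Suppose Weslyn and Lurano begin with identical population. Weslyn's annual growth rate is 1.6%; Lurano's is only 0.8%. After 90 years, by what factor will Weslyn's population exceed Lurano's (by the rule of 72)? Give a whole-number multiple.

around 2 times

Only the 0.8-point difference matters.
72/0.8 ≈ 90.00 years per doubling of the ratio; 90 years gives 1.00 doublings, so ≈ 2×.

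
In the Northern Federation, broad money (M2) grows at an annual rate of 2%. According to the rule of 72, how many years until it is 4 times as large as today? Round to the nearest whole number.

roughly 72 years

One doubling takes 72/2 = 36.00 years.
Getting to 4× needs 2 doublings: 2 × 36.00 ≈ 72 years.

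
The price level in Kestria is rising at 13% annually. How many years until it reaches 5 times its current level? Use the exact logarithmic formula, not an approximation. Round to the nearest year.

13 years

t = ln(5) / ln(1 + 0.13) = 1.6094 / 0.122218 ≈ 13.17.
≈ 13 years.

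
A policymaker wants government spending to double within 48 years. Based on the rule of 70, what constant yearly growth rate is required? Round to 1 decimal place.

around 1.5% per year

70 / 48 ≈ 1.46, so about 1.5% per year.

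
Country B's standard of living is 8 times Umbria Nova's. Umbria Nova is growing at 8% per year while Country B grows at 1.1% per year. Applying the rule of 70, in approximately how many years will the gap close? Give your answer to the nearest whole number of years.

30 years

The growth-rate gap is 8% − 1.1% = 6.9 percentage points.
So the ratio between them halves every 70/6.9 ≈ 10.14 years.
An 8 times gap closes after 3 halvings: 3 × 10.14 ≈ 30 years.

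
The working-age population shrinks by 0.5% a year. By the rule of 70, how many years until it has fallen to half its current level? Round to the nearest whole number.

The rule works in reverse for decay: 70/0.5 ≈ 140.00 years to halve.

about 140 years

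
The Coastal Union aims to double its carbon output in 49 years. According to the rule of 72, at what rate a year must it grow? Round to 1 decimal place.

72 / 49 ≈ 1.47, so about 1.5% a year.

≈ 1.5%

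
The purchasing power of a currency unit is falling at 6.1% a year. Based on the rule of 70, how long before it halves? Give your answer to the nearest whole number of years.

11 years

Falling at 6.1%, it halves about every 70/6.1 = 11.48 years.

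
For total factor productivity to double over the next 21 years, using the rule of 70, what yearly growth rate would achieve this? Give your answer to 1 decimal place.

3.3%

70 / 21 ≈ 3.33, so about 3.3% per year.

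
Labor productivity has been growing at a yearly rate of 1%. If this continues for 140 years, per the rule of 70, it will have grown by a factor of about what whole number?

70/1 ≈ 70.00 years per doubling.
140 years fits 2 doublings: 2^2 = 4.

4 times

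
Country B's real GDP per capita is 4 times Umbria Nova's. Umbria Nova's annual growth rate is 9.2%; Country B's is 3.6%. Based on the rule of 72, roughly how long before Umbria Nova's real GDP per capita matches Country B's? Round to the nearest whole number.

Umbria Nova gains on Country B at 9.2% − 3.6% = 5.6 points a year.
At that relative rate the gap halves every 72/5.6 ≈ 12.86 years.
A 4 times gap closes after 2 halvings: 2 × 12.86 ≈ 26 years.

roughly 26 years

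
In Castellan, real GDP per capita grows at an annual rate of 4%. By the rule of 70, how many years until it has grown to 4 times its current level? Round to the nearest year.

about 35 years

At 4% it doubles every 70/4 ≈ 17.50 years.
4 = 2^2, so 2 doublings → 35 years.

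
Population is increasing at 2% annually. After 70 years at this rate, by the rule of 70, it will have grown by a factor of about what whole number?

70/2 ≈ 35.00 years per doubling.
70 years fits 2 doublings: 2^2 = 4.

4 times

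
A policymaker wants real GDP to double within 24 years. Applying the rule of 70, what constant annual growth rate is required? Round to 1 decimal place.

approximately 2.9% a year

70 / 24 ≈ 2.92, so about 2.9% a year.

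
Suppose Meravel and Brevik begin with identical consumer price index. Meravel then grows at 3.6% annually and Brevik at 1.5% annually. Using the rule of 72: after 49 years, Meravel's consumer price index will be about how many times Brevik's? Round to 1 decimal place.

Meravel pulls ahead at 2.1 pp per year, so the ratio doubles every 72/2.1 ≈ 34.29 years.
In 49 years that's 1.43 doublings: 2^1.43 ≈ 2.7.

around 2.7 times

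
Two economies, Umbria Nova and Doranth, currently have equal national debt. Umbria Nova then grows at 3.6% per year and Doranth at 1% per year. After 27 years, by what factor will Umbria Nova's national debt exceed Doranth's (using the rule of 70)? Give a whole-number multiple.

roughly 2 times

Rate gap = 3.6% − 1% = 2.6 points.
The ratio doubles every 70/2.6 ≈ 26.92 years.
27/26.92 ≈ 1.00 doublings → ratio ≈ 2^1.00 ≈ 2.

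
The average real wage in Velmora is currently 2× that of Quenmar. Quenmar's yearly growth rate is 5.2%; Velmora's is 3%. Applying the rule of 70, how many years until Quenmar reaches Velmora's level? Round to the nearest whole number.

The growth-rate gap is 5.2% − 3% = 2.2 percentage points.
So the ratio between them halves every 70/2.2 ≈ 31.82 years.
A 2× gap closes after 1 halving: 1 × 31.82 ≈ 32 years.

around 32 years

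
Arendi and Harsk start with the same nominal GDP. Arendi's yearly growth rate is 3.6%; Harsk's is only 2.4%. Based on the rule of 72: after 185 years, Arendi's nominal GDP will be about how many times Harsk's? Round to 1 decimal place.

approximately 8.5 times

Only the 1.2-point difference matters.
72/1.2 ≈ 60.00 years per doubling of the ratio; 185 years gives 3.08 doublings, so ≈ 8.5×.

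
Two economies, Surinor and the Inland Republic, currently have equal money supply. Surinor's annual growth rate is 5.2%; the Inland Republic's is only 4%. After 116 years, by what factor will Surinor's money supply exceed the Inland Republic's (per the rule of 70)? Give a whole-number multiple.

Surinor pulls ahead at 1.2 pp per year, so the ratio doubles every 70/1.2 ≈ 58.33 years.
In 116 years that's 1.99 doublings: 2^1.99 ≈ 4.

approximately 4 times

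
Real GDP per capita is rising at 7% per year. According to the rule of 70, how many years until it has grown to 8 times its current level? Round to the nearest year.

Doubling time ≈ 70/7 = 10.00 years.
8× is 3 doublings, so 3 × 10.00 ≈ 30 years.

≈ 30 years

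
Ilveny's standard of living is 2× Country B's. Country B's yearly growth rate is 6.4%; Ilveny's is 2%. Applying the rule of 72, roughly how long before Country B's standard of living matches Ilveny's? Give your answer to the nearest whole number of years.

Country B gains on Ilveny at 6.4% − 2% = 4.4 points a year.
At that relative rate the gap halves every 72/4.4 ≈ 16.36 years.
A 2× gap closes after 1 halving: 1 × 16.36 ≈ 16 years.

16 years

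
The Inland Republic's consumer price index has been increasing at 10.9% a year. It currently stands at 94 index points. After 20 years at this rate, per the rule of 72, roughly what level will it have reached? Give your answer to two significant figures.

It doubles every 72/10.9 ≈ 6.61 years, so 20 years is 3.03 doublings.
2^3.03 ≈ 8.17; 94 × 8.17 ≈ 770 index points.

about 770 index points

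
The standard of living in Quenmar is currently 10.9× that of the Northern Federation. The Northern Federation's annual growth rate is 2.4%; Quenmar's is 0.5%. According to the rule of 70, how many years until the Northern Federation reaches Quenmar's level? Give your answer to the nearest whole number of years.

127 years

What matters is the difference: 1.9 pp.
Rule of 70 on the gap: the ratio halves every 70/1.9 ≈ 36.84 years.
A 10.9× gap takes log₂(10.9) ≈ 3.45 halvings to close: 3.45 × 36.84 ≈ 127 years.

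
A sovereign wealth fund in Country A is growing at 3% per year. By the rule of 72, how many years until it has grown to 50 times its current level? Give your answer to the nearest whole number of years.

Doubling time ≈ 72/3 = 24.00 years.
Reaching 50× takes log₂(50) ≈ 5.64 doublings.
5.64 × 24.00 ≈ 135 years.

approximately 135 years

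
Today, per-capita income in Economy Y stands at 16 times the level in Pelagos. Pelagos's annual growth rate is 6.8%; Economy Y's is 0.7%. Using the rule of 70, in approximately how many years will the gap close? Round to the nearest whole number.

≈ 46 years

What matters is the difference: 6.1 pp.
Rule of 70 on the gap: the ratio halves every 70/6.1 ≈ 11.48 years.
A 16 times gap closes after 4 halvings: 4 × 11.48 ≈ 46 years.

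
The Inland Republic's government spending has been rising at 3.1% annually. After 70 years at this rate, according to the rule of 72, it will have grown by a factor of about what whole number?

Doubling time ≈ 72/3.1 = 23.23 years.
70/23.23 ≈ 3 doublings, so about 2^3 = 8×.

8 times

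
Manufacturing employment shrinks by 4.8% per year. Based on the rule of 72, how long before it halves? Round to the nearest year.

roughly 15 years

Falling at 4.8%, it halves about every 72/4.8 = 15.00 years.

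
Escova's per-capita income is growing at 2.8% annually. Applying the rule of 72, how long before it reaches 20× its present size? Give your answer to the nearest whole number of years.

about 111 years

Doubling time ≈ 72/2.8 = 25.71 years.
Reaching 20× takes log₂(20) ≈ 4.32 doublings.
4.32 × 25.71 ≈ 111 years.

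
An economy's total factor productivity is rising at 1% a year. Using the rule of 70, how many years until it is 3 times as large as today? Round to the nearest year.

≈ 111 years

One doubling takes 70/1 = 70.00 years.
3× is log₂ 3 ≈ 1.58 doublings, so ≈ 1.58 × 70.00 = 111 years.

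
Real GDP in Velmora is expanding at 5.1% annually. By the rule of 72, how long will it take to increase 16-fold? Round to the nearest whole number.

approximately 56 years

One doubling takes 72/5.1 = 14.12 years.
16 = 2^4, so 4 doublings → 56 years.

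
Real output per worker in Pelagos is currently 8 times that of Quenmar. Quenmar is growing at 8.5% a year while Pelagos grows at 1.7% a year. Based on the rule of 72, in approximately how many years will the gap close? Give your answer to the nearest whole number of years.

≈ 32 years

Quenmar gains on Pelagos at 8.5% − 1.7% = 6.8 points a year.
At that relative rate the gap halves every 72/6.8 ≈ 10.59 years.
An 8 times gap closes after 3 halvings: 3 × 10.59 ≈ 32 years.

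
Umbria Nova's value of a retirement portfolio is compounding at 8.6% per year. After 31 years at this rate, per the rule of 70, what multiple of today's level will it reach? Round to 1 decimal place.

Doubles every ≈ 8.14 years (70/8.6).
31 years is 3.81 doublings; 2^3.81 ≈ 14.0×.

roughly 14.0 times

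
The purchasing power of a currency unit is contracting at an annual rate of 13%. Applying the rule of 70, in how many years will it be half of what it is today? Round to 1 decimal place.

about 5.4 years

Halving time ≈ 70 / 13 = 5.38 → 5.4 years.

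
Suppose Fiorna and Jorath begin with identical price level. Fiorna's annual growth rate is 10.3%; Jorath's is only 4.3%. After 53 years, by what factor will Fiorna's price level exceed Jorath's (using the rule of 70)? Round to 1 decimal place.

Only the 6-point difference matters.
70/6 ≈ 11.67 years per doubling of the ratio; 53 years gives 4.54 doublings, so ≈ 23.3×.

23.3 times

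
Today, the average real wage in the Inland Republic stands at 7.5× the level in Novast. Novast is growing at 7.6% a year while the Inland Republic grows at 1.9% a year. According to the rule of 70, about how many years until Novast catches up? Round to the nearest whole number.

roughly 36 years

Novast gains on the Inland Republic at 7.6% − 1.9% = 5.7 points a year.
At that relative rate the gap halves every 70/5.7 ≈ 12.28 years.
A 7.5× gap takes log₂(7.5) ≈ 2.91 halvings to close: 2.91 × 12.28 ≈ 36 years.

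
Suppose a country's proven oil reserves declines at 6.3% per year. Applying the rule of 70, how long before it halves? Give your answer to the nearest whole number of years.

Falling at 6.3%, it halves about every 70/6.3 = 11.11 years.

11 years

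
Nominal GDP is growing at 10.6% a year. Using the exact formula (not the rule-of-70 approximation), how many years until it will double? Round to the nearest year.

7 years

t = ln(2) / ln(1 + 0.106) = 0.6931 / 0.100750 ≈ 6.88.
≈ 7 years.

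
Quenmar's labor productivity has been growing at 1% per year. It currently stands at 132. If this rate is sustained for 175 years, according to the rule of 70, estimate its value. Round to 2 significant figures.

750

It doubles every 70/1 ≈ 70.00 years, so 175 years is 2.50 doublings.
2^2.50 ≈ 5.66; 132 × 5.66 ≈ 750.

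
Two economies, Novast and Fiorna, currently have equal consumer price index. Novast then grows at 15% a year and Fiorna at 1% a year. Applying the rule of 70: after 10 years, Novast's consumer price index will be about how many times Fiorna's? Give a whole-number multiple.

≈ 4 times

Only the 14-point difference matters.
70/14 ≈ 5.00 years per doubling of the ratio; 10 years gives 2.00 doublings, so ≈ 4×.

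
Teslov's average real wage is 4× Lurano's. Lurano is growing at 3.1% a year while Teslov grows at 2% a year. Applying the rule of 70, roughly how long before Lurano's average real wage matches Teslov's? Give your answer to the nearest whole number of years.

Lurano gains on Teslov at 3.1% − 2% = 1.1 points a year.
At that relative rate the gap halves every 70/1.1 ≈ 63.64 years.
A 4× gap closes after 2 halvings: 2 × 63.64 ≈ 127 years.

127 years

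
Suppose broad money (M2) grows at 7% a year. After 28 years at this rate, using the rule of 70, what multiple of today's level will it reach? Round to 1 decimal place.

Doubles every ≈ 10.00 years (70/7).
28 years is 2.80 doublings; 2^2.80 ≈ 7.0×.

around 7.0 times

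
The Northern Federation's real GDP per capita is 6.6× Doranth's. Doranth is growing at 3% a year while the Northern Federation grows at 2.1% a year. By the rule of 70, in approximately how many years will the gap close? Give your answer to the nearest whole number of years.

roughly 212 years

What matters is the difference: 0.9 pp.
Rule of 70 on the gap: the ratio halves every 70/0.9 ≈ 77.78 years.
A 6.6× gap takes log₂(6.6) ≈ 2.72 halvings to close: 2.72 × 77.78 ≈ 212 years.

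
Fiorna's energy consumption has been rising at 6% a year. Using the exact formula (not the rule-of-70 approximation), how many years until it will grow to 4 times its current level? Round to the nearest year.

24 years

t = ln(4) / ln(1 + 0.06) = 1.3863 / 0.058269 ≈ 23.79.
≈ 24 years.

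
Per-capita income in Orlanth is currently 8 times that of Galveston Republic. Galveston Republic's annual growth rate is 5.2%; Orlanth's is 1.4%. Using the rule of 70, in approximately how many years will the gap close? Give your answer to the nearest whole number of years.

≈ 55 years

What matters is the difference: 3.8 pp.
Rule of 70 on the gap: the ratio halves every 70/3.8 ≈ 18.42 years.
An 8 times gap closes after 3 halvings: 3 × 18.42 ≈ 55 years.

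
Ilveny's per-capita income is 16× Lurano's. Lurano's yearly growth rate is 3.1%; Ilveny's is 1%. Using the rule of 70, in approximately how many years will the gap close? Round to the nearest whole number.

≈ 133 years

What matters is the difference: 2.1 pp.
Rule of 70 on the gap: the ratio halves every 70/2.1 ≈ 33.33 years.
A 16× gap closes after 4 halvings: 4 × 33.33 ≈ 133 years.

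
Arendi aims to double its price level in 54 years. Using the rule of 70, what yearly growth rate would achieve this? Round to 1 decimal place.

70 / 54 ≈ 1.30, so about 1.3% per year.

roughly 1.3%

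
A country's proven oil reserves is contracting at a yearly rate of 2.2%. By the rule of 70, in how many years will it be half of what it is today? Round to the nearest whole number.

Halving time ≈ 70 / 2.2 = 31.82 → 32 years.

32 years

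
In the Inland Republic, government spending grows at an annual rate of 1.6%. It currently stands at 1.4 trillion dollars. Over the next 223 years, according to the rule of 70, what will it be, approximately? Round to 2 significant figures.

It doubles every 70/1.6 ≈ 43.75 years, so 223 years is 5.10 doublings.
2^5.10 ≈ 34.30; 1.4 × 34.30 ≈ 48 trillion dollars.

about 48 trillion dollars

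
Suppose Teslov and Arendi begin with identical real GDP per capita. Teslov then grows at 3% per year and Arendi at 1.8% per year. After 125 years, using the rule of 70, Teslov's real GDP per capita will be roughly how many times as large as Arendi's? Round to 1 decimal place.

Only the 1.2-point difference matters.
70/1.2 ≈ 58.33 years per doubling of the ratio; 125 years gives 2.14 doublings, so ≈ 4.4×.

approximately 4.4 times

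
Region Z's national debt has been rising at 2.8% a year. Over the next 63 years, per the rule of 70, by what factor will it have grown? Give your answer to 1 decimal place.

Doubling time ≈ 70/2.8 = 25.00 years.
63 years / 25.00 ≈ 2.52 doublings → factor 2^2.52 ≈ 5.7.

5.7 times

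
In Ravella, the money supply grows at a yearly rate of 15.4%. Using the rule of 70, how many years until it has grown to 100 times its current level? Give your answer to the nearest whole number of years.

about 30 years

At 15.4% it doubles every 70/15.4 ≈ 4.55 years.
Reaching 100× takes log₂(100) ≈ 6.64 doublings.
6.64 × 4.55 ≈ 30 years.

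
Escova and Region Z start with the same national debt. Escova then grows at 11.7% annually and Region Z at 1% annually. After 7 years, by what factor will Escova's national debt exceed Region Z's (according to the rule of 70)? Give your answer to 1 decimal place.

approximately 2.1 times

Only the 10.7-point difference matters.
70/10.7 ≈ 6.54 years per doubling of the ratio; 7 years gives 1.07 doublings, so ≈ 2.1×.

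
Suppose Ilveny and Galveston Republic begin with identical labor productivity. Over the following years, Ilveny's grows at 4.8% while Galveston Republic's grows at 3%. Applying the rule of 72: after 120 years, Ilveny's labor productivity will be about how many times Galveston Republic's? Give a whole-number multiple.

roughly 8 times

Rate gap = 4.8% − 3% = 1.8 points.
The ratio doubles every 72/1.8 ≈ 40.00 years.
120/40.00 ≈ 3.00 doublings → ratio ≈ 2^3.00 ≈ 8.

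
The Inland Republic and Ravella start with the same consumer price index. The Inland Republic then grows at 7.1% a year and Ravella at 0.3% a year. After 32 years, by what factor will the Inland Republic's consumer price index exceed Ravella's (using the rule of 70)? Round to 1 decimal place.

Only the 6.8-point difference matters.
70/6.8 ≈ 10.29 years per doubling of the ratio; 32 years gives 3.11 doublings, so ≈ 8.6×.

around 8.6 times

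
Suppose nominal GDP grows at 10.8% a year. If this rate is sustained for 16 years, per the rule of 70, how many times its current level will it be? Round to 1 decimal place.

about 5.5 times

Doubles every ≈ 6.48 years (70/10.8).
16 years is 2.47 doublings; 2^2.47 ≈ 5.5×.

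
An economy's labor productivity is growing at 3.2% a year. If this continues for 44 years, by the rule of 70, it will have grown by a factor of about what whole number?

around 4 times

70/3.2 ≈ 21.88 years per doubling.
44 years fits 2 doublings: 2^2 = 4.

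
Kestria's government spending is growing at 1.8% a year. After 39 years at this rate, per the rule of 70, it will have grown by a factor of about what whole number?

Doubling time ≈ 70/1.8 = 38.89 years.
39/38.89 ≈ 1 doubling, so about 2^1 = 2×.

≈ 2 times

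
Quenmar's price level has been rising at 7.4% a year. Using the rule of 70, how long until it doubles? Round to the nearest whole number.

70/7.4 ≈ 9.46, so it doubles roughly every 9 years.

approximately 9 years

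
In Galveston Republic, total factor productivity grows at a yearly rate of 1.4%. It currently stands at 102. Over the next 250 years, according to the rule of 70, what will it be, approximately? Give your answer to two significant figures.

around 3300

Doubling time ≈ 70/1.4 = 50.00 years.
250 years is 250/50.00 ≈ 5.00 doublings, a factor of 2^5.00 ≈ 32.00.
102 × 32.00 ≈ 3300.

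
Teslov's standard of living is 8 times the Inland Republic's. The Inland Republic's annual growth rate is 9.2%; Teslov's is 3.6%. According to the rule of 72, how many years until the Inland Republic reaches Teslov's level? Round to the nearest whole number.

the Inland Republic gains on Teslov at 9.2% − 3.6% = 5.6 points a year.
At that relative rate the gap halves every 72/5.6 ≈ 12.86 years.
An 8 times gap closes after 3 halvings: 3 × 12.86 ≈ 39 years.

≈ 39 years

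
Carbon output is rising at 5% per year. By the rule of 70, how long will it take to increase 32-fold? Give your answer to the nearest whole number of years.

about 70 years

One doubling takes 70/5 = 14.00 years.
32× is 5 doublings, so 5 × 14.00 ≈ 70 years.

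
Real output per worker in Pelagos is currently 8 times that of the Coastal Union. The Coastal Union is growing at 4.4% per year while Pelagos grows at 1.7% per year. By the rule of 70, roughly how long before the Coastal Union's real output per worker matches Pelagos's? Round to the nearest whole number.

about 78 years

What matters is the difference: 2.7 pp.
Rule of 70 on the gap: the ratio halves every 70/2.7 ≈ 25.93 years.
An 8 times gap closes after 3 halvings: 3 × 25.93 ≈ 78 years.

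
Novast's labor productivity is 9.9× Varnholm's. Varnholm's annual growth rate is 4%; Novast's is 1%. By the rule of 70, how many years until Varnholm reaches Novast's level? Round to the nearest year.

Varnholm gains on Novast at 4% − 1% = 3 points a year.
At that relative rate the gap halves every 70/3 ≈ 23.33 years.
A 9.9× gap takes log₂(9.9) ≈ 3.31 halvings to close: 3.31 × 23.33 ≈ 77 years.

≈ 77 years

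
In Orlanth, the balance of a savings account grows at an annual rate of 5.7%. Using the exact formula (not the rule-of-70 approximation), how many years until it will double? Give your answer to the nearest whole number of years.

13 years

t = ln(2) / ln(1 + 0.057) = 0.6931 / 0.055435 ≈ 12.50.
≈ 13 years.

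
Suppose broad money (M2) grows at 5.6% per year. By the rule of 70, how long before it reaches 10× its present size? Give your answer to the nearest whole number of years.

42 years

At 5.6% it doubles every 70/5.6 ≈ 12.50 years.
Reaching 10× takes log₂(10) ≈ 3.32 doublings.
3.32 × 12.50 ≈ 42 years.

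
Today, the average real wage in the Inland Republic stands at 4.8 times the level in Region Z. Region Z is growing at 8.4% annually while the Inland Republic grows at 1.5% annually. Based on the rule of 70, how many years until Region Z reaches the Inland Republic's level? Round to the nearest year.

The growth-rate gap is 8.4% − 1.5% = 6.9 percentage points.
So the ratio between them halves every 70/6.9 ≈ 10.14 years.
A 4.8 times gap takes log₂(4.8) ≈ 2.26 halvings to close: 2.26 × 10.14 ≈ 23 years.

roughly 23 years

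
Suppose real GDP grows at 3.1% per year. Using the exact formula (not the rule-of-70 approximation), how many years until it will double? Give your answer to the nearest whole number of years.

t = ln(2) / ln(1 + 0.031) = 0.6931 / 0.030529 ≈ 22.70.
≈ 23 years.

23 years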